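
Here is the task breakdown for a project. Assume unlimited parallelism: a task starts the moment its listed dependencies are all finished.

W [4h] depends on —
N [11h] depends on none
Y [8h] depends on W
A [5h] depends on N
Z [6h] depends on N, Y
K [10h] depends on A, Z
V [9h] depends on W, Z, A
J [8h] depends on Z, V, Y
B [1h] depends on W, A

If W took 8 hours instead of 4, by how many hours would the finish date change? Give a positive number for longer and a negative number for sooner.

Baseline: W→Y→Z→V→J = 4+8+6+9+8 = 35 → 35 hours.
Since W is critical, the +4 change carries straight to that chain (now 39 hours).
That remains the longest chain; total 39 hours.
Change in finish: 39 − 35 = +4 hours.

4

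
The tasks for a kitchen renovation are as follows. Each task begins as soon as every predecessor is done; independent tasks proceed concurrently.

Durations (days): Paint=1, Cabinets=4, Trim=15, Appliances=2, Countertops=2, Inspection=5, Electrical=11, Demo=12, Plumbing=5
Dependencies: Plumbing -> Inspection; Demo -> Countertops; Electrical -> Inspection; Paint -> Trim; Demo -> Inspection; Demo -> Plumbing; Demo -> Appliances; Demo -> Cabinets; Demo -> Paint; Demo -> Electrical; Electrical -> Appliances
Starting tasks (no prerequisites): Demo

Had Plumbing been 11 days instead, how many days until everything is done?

28

Actual critical path: Demo→Electrical→Inspection = 12+11+5 = 28 ⇒ 28 days.
Plumbing is off the critical path — its longest chain is 22 days, giving 6 of slack.
The binding chain switches to Demo→Plumbing→Inspection = 12+11+5 = 28; finish 28 days.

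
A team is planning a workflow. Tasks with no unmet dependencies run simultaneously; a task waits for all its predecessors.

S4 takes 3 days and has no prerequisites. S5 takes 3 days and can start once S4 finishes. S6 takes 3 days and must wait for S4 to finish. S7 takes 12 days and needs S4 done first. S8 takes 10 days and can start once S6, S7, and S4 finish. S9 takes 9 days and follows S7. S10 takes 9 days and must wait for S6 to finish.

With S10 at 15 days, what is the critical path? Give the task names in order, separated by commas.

S4, S7, S8

Critical path before the change: S4→S7→S8 = 3+12+10 = 25 giving 25 days.
S10 is off the critical path — its longest chain is 15 days, giving 10 of slack.
That remains the longest chain; total 25 days.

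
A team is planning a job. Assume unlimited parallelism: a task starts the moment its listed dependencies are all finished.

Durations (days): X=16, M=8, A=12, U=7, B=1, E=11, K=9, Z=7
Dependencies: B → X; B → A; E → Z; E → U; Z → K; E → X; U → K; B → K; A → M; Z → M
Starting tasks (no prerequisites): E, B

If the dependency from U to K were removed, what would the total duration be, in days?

Original critical path: E→Z→K = 11+7+9 = 27 ⇒ 27 days.
Dropping U→K doesn't change K's earliest start (18); another predecessor still binds.
After: E→Z→K = 11+7+9 = 27 → 27 days.

27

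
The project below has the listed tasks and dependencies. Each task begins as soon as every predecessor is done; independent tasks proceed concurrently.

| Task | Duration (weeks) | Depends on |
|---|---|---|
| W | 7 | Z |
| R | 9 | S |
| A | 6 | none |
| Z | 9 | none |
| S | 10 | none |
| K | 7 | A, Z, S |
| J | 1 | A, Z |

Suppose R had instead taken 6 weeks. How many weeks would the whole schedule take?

The binding path is S→R = 10+9 = 19; finish at 19 weeks.
Since R is critical, the -3 change carries straight to that chain (now 16 weeks).
Now S→K = 10+7 = 17 is longest, so the finish becomes 17 weeks.

17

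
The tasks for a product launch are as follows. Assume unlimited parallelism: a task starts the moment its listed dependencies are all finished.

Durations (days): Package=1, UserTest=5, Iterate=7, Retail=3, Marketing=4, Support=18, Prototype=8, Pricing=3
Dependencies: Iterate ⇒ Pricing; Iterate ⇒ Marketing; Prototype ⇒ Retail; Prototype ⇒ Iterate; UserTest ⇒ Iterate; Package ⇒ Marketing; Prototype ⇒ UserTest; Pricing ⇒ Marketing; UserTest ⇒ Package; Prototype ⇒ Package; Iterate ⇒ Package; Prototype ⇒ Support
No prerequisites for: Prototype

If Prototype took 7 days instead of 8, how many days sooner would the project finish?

Actual critical path: Prototype→UserTest→Iterate→Pricing→Marketing = 8+5+7+3+4 = 27 ⇒ 27 days.
Since Prototype is critical, the -1 change carries straight to that chain (now 26 days).
The critical path is still Prototype→UserTest→Iterate→Pricing→Marketing; finish is now 26 days.
Change in finish: 26 − 27 = -1 days.

1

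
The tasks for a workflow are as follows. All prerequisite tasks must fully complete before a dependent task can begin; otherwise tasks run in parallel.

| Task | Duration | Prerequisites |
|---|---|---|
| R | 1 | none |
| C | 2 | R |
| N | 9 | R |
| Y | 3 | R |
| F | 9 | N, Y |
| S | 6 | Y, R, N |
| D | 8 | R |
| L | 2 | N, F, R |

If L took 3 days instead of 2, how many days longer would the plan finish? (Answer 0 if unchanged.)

1

The binding path is R→N→F→L = 1+9+9+2 = 21; finish at 21 days.
L is on the critical path; changing it to 3 makes that path 22 days.
That remains the longest chain; total 22 days.
Change in finish: 22 − 21 = +1 days.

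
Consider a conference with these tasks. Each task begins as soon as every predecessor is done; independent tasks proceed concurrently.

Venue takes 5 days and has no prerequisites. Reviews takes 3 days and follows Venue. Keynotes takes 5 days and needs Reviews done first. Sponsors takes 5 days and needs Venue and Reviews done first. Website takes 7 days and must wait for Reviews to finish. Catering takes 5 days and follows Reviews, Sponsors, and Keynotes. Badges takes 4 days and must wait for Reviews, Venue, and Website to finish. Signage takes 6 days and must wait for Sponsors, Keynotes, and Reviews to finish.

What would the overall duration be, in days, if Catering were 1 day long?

The binding path is Venue→Reviews→Keynotes→Signage = 5+3+5+6 = 19; finish at 19 days.
Catering is off the critical path — its longest chain is 18 days, giving 1 of slack.
The critical path is still Venue→Reviews→Keynotes→Signage; finish is now 19 days.

19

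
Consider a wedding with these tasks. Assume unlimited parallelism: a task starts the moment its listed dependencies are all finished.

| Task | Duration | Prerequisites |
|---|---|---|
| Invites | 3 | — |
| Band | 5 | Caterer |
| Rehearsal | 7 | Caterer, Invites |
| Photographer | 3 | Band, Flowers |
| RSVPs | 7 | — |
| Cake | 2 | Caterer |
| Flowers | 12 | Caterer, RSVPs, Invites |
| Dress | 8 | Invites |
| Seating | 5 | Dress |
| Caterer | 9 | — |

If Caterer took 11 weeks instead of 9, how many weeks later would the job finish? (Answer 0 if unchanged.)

Baseline: Caterer→Flowers→Photographer = 9+12+3 = 24 → 24 weeks.
Caterer is on the critical path; changing it to 11 makes that path 26 weeks.
That remains the longest chain; total 26 weeks.
Change in finish: 26 − 24 = +2 weeks.

2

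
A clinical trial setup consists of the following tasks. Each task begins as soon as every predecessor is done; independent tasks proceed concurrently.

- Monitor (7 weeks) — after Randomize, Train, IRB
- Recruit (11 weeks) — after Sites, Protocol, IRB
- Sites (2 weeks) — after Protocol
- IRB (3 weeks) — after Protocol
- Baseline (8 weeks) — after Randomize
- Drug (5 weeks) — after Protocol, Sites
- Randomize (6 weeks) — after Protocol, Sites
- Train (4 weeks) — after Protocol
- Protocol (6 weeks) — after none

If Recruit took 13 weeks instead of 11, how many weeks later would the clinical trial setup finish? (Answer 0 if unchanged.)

0

As given, the longest chain is Protocol→Sites→Randomize→Baseline = 6+2+6+8 = 22, so the finish is 22 weeks.
Recruit is off the critical path — its longest chain is 20 weeks, giving 2 of slack.
New critical path: Protocol→IRB→Recruit = 6+3+13 = 22 ⇒ 22 weeks.
Change in finish: 22 − 22 = +0 weeks.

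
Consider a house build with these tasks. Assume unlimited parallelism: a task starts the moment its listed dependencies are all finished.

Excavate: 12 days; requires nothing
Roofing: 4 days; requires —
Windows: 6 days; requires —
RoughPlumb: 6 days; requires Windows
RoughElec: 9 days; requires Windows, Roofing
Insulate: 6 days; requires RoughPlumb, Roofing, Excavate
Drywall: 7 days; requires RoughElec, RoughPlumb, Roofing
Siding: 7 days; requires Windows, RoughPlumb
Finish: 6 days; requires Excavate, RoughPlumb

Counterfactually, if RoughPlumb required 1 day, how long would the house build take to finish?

22

As given, the longest chain is Windows→RoughElec→Drywall = 6+9+7 = 22, so the finish is 22 days.
The longest path through RoughPlumb is only 19 days, so RoughPlumb has float 3.
That remains the longest chain; total 22 days.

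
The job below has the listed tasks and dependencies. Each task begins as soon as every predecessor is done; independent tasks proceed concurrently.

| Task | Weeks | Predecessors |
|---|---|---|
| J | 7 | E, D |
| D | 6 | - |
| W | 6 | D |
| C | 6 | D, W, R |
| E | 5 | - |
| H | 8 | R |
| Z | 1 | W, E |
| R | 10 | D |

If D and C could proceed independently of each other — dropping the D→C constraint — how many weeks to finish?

Original critical path: D→R→H = 6+10+8 = 24 ⇒ 24 weeks.
Dropping D→C doesn't change C's earliest start (16); another predecessor still binds.
The longest chain is now D→R→H = 6+10+8 = 24, so the plan takes 24 weeks.

24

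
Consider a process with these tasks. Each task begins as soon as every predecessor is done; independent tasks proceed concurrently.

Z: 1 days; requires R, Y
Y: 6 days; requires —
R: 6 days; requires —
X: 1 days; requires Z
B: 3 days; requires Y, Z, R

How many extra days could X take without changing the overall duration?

2

Y→Z→B = 6+1+3 = 10 sets the makespan at 10 days.
The longest chain containing X totals 8 days.
Float = 10 − 8 = 2.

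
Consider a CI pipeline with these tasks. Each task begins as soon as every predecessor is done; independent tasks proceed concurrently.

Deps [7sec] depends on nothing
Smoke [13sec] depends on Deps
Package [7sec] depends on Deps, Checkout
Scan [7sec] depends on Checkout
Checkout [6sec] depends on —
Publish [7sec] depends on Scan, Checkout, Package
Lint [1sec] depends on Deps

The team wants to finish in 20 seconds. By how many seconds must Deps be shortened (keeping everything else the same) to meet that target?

1

Current finish: 21 seconds; target: 20.
Deps is on every critical path, so each second cut from Deps cuts the finish by one (this holds down to a finish of 20).
Need 21 − 20 = 1 second off Deps → Deps becomes 6 seconds, finish becomes 20.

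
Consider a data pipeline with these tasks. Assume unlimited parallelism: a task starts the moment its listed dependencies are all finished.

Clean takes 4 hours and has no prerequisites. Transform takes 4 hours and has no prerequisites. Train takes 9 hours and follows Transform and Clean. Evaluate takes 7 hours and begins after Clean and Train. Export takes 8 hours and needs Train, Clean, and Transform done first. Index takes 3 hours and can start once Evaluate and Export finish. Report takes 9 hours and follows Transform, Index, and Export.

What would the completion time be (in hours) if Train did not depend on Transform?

With the dependency in place, Clean→Train→Export→Index→Report = 4+9+8+3+9 = 33 sets the finish at 33 hours.
Dropping Transform→Train doesn't change Train's earliest start (4); another predecessor still binds.
After: Clean→Train→Export→Index→Report = 4+9+8+3+9 = 33 → 33 hours.

33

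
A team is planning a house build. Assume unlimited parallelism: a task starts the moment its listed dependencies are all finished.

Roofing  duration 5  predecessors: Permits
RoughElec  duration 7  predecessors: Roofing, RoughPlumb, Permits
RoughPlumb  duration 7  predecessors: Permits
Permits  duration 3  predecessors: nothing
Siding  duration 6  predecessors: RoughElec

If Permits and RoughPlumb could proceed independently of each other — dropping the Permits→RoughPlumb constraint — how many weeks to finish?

21

Before: longest chain Permits→RoughPlumb→RoughElec→Siding = 3+7+7+6 = 23, finish 23.
Without Permits→RoughPlumb, RoughPlumb's earliest start moves from 3 to 0.
New critical path: Permits→Roofing→RoughElec→Siding = 3+5+7+6 = 21 ⇒ 21 weeks.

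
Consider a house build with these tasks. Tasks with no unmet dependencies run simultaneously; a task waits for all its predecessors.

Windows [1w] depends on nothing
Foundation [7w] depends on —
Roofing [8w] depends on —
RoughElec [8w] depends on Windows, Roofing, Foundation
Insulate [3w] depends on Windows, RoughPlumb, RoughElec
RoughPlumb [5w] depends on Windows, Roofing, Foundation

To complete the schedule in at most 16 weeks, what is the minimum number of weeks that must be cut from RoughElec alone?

Current finish: 19 weeks; target: 16.
RoughElec is on every critical path, so each week cut from RoughElec cuts the finish by one (this holds down to a finish of 16).
Need 19 − 16 = 3 weeks off RoughElec → RoughElec becomes 5 weeks, finish becomes 16.

3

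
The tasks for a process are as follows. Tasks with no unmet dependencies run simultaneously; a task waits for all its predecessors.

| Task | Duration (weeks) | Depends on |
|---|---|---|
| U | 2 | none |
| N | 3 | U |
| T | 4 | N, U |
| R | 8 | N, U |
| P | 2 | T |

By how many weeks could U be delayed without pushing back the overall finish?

0

U→N→R = 2+3+8 = 13 sets the makespan at 13 weeks.
Longest path through U: 13 weeks (earliest finish 2, latest finish 2).
So U can slip 2 − 2 = 0 weeks.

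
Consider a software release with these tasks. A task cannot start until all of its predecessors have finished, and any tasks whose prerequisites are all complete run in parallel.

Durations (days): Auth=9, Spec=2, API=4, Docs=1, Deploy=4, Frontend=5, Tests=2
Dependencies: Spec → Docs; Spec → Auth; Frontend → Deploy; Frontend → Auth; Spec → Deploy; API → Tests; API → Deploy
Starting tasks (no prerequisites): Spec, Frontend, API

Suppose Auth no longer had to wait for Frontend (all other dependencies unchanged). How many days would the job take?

With the dependency in place, Frontend→Auth = 5+9 = 14 sets the finish at 14 days.
Without Frontend→Auth, Auth's earliest start moves from 5 to 2.
After: Spec→Auth = 2+9 = 11 → 11 days.

11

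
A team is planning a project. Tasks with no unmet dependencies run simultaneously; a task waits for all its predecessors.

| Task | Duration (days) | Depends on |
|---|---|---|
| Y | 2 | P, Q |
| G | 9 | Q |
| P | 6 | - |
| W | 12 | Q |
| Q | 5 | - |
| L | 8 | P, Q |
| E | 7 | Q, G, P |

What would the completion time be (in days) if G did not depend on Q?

Original critical path: Q→G→E = 5+9+7 = 21 ⇒ 21 days.
Without Q→G, G's earliest start moves from 5 to 0.
After: Q→W = 5+12 = 17 → 17 days.

17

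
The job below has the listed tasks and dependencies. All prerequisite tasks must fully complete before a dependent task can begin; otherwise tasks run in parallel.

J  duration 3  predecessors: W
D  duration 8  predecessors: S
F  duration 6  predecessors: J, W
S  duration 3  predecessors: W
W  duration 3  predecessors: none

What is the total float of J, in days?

2

The longest chain is W→S→D = 3+3+8 = 14; overall finish 14 days.
J finishes as early as 6 and must finish by 8.
Float = 14 − 12 = 2.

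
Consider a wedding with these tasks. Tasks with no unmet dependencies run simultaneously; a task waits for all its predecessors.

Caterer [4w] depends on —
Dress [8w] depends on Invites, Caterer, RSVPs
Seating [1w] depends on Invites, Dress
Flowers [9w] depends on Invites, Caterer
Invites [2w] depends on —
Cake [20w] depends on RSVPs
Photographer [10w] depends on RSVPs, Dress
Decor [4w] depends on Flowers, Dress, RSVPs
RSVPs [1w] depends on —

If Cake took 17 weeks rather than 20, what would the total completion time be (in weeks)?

22

The binding path is Caterer→Dress→Photographer = 4+8+10 = 22; finish at 22 weeks.
Cake has 1 week of float (longest path through it is 21).
No other chain overtakes it, so the finish is 22 weeks.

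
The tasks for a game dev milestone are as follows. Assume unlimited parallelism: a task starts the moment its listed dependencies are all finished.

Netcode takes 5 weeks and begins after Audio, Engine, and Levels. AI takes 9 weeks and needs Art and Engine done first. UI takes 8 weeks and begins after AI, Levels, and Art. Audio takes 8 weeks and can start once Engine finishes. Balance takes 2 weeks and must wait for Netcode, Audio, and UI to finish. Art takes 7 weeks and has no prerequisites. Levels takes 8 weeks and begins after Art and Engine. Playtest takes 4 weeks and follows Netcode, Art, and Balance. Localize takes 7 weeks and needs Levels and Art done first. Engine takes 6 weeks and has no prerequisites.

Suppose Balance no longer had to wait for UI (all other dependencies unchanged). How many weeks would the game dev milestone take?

26

Original critical path: Art→AI→UI→Balance→Playtest = 7+9+8+2+4 = 30 ⇒ 30 weeks.
Without UI→Balance, Balance's earliest start moves from 24 to 20.
The longest chain is now Art→Levels→Netcode→Balance→Playtest = 7+8+5+2+4 = 26, so the game dev milestone takes 26 weeks.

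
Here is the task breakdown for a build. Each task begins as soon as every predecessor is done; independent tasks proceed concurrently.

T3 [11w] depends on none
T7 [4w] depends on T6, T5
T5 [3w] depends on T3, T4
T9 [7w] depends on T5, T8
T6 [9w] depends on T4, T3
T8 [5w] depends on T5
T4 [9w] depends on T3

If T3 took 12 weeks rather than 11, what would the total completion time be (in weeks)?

36

Actual critical path: T3→T4→T5→T8→T9 = 11+9+3+5+7 = 35 ⇒ 35 weeks.
Since T3 is critical, the +1 change carries straight to that chain (now 36 weeks).
The critical path is still T3→T4→T5→T8→T9; finish is now 36 weeks.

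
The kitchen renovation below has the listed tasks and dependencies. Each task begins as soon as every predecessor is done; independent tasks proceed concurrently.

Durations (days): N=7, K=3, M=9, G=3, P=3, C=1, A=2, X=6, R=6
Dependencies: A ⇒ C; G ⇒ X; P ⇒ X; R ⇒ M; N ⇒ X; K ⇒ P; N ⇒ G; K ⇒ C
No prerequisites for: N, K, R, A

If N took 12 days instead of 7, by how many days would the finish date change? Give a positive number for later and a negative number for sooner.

Critical path before the change: N→G→X = 7+3+6 = 16 giving 16 days.
N lies on that path, so at 12 days the path becomes 21 days.
No other chain overtakes it, so the finish is 21 days.
Change in finish: 21 − 16 = +5 days.

5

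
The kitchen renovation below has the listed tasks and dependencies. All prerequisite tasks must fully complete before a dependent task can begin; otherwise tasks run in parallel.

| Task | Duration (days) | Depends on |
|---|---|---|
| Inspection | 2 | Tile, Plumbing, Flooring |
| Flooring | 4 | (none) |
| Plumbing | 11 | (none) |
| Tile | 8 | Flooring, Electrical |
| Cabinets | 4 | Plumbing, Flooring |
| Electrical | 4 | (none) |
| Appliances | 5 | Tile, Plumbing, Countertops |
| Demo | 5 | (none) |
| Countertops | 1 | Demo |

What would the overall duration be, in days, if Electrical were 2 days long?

17

Critical path before the change: Electrical→Tile→Appliances = 4+8+5 = 17 giving 17 days.
Electrical is on the critical path; changing it to 2 makes that path 15 days.
New critical path: Flooring→Tile→Appliances = 4+8+5 = 17 ⇒ 17 days.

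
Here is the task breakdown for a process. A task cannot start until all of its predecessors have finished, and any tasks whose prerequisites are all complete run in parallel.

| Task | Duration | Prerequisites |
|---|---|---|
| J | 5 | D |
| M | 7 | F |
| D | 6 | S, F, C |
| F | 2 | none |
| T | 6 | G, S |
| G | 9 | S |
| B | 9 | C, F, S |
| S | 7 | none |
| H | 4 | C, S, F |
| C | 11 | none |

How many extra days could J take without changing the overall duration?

C→D→J = 11+6+5 = 22 sets the makespan at 22 days.
The longest chain containing J totals 22 days.
Float = 22 − 22 = 0.

0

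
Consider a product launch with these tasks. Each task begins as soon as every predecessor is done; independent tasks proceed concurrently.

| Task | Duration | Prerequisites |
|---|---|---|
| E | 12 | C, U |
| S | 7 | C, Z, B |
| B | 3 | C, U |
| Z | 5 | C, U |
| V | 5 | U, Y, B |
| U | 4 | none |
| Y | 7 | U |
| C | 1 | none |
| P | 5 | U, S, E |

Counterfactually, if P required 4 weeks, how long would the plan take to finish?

As given, the longest chain is U→Z→S→P = 4+5+7+5 = 21, so the finish is 21 weeks.
P lies on that path, so at 4 weeks the path becomes 20 weeks.
That remains the longest chain; total 20 weeks.

20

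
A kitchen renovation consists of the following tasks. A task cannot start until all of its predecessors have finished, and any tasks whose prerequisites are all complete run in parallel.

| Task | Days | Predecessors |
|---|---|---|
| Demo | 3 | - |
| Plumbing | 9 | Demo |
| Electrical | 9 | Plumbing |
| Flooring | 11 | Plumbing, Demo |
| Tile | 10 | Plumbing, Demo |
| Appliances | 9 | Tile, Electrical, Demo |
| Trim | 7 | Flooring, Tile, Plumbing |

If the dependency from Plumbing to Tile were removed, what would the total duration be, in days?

30

Before: longest chain Demo→Plumbing→Tile→Appliances = 3+9+10+9 = 31, finish 31.
Without Plumbing→Tile, Tile's earliest start moves from 12 to 3.
The longest chain is now Demo→Plumbing→Electrical→Appliances = 3+9+9+9 = 30, so the kitchen renovation takes 30 days.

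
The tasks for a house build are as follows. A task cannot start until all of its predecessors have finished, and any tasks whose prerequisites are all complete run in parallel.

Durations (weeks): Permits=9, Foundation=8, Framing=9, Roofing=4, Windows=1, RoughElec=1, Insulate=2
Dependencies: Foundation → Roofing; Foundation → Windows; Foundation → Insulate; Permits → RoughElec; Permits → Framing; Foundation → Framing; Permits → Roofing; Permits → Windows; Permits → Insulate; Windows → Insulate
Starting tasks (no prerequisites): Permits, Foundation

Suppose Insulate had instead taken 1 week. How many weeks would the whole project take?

18

As given, the longest chain is Permits→Framing = 9+9 = 18, so the finish is 18 weeks.
Insulate has 6 weeks of float (longest path through it is 12).
No other chain overtakes it, so the finish is 18 weeks.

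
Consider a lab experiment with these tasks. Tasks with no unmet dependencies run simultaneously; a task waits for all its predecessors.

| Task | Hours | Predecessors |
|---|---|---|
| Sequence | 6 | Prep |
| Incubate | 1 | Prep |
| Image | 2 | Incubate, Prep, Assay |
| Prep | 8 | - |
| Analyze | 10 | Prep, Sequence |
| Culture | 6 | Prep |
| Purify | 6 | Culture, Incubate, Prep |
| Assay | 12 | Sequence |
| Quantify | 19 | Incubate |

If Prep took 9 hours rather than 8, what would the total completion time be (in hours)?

29

Actual critical path: Prep→Incubate→Quantify = 8+1+19 = 28 ⇒ 28 hours.
Prep lies on that path, so at 9 hours the path becomes 29 hours.
The critical path is still Prep→Incubate→Quantify; finish is now 29 hours.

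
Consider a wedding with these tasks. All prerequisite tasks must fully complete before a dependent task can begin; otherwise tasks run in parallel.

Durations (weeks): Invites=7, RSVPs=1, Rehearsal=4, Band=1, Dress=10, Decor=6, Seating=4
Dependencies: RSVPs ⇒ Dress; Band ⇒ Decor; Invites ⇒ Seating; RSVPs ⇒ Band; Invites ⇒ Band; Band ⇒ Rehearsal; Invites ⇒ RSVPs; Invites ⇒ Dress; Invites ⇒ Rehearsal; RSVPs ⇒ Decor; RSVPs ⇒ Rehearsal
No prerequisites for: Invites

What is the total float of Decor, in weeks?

Invites→RSVPs→Dress = 7+1+10 = 18 sets the makespan at 18 weeks.
Decor finishes as early as 15 and must finish by 18.
Slack of Decor = 12 − 9 = 3 weeks.

3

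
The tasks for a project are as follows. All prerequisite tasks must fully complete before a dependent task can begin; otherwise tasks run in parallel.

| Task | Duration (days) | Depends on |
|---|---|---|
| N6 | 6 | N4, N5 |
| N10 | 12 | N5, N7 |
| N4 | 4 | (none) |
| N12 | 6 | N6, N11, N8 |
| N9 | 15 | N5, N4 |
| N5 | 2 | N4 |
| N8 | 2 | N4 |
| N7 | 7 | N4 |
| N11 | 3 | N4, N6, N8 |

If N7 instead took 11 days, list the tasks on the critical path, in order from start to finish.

N4, N7, N10

Baseline: N4→N7→N10 = 4+7+12 = 23 → 23 days.
N7 is on the critical path; changing it to 11 makes that path 27 days.
That remains the longest chain; total 27 days.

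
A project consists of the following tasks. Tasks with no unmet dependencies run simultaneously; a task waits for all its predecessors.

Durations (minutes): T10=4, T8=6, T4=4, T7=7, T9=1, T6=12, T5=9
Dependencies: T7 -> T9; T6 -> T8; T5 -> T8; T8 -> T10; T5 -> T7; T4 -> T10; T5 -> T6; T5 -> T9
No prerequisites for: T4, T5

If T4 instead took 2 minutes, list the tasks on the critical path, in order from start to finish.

Critical path before the change: T5→T6→T8→T10 = 9+12+6+4 = 31 giving 31 minutes.
T4 is off the critical path — its longest chain is 8 minutes, giving 23 of slack.
The critical path is still T5→T6→T8→T10; finish is now 31 minutes.

T5, T6, T8, T10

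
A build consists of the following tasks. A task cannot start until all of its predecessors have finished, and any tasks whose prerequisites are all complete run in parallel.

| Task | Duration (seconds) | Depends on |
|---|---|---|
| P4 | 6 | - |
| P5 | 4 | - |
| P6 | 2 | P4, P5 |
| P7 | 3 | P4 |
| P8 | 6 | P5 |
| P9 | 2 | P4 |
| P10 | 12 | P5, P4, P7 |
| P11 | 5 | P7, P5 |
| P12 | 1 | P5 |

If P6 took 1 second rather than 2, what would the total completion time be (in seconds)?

Critical path before the change: P4→P7→P10 = 6+3+12 = 21 giving 21 seconds.
P6 is off the critical path — its longest chain is 8 seconds, giving 13 of slack.
That remains the longest chain; total 21 seconds.

21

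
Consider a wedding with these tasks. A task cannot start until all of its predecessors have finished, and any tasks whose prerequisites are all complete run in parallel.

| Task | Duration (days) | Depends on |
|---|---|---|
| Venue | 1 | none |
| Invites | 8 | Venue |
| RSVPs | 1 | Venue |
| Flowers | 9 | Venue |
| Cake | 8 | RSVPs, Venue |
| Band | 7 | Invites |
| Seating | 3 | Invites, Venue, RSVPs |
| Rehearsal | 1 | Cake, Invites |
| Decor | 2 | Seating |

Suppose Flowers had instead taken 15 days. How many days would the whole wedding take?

As given, the longest chain is Venue→Invites→Band = 1+8+7 = 16, so the finish is 16 days.
The longest path through Flowers is only 10 days, so Flowers has float 6.
No other chain overtakes it, so the finish is 16 days.

16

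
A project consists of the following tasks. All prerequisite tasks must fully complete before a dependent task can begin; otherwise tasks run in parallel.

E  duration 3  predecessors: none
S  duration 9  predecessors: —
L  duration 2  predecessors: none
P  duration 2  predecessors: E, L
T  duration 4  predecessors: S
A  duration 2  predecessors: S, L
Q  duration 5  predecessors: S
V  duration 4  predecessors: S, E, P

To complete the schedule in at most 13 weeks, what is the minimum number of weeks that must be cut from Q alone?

1

Current finish: 14 weeks; target: 13.
Q is on every critical path, so each week cut from Q cuts the finish by one (this holds down to a finish of 13).
Need 14 − 13 = 1 week off Q → Q becomes 4 weeks, finish becomes 13.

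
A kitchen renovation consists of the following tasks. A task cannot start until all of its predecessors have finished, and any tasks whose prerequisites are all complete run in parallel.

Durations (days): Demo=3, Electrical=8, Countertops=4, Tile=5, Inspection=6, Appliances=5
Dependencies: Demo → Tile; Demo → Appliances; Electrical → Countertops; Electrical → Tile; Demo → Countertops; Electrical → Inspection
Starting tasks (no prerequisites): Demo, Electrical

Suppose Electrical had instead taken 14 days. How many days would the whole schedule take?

As given, the longest chain is Electrical→Inspection = 8+6 = 14, so the finish is 14 days.
Electrical lies on that path, so at 14 days the path becomes 20 days.
That remains the longest chain; total 20 days.

20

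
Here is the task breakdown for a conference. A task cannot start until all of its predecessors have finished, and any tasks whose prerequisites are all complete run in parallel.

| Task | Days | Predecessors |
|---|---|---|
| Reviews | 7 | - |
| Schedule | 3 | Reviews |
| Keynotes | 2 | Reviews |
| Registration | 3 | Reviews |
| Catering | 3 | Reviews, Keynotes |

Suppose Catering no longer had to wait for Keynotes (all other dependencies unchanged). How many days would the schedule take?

10

Before: longest chain Reviews→Keynotes→Catering = 7+2+3 = 12, finish 12.
Without Keynotes→Catering, Catering's earliest start moves from 9 to 7.
The longest chain is now Reviews→Schedule = 7+3 = 10, so the schedule takes 10 days.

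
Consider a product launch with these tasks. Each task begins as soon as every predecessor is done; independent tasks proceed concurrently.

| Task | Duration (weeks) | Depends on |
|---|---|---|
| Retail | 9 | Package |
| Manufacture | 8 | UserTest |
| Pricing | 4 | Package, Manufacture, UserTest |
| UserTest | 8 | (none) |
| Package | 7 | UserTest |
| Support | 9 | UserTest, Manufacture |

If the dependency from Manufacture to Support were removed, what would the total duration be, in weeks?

24

Before: longest chain UserTest→Manufacture→Support = 8+8+9 = 25, finish 25.
Without Manufacture→Support, Support's earliest start moves from 16 to 8.
After: UserTest→Package→Retail = 8+7+9 = 24 → 24 weeks.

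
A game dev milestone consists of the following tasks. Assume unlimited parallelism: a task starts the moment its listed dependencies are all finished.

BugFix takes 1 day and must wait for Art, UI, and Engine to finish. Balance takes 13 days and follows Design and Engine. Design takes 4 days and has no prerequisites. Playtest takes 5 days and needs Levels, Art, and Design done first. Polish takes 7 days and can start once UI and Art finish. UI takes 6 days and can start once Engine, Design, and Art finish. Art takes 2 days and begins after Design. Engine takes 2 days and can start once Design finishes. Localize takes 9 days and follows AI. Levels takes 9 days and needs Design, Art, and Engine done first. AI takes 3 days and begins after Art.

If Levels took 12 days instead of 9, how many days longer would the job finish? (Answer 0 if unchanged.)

The binding path is Design→Engine→Levels→Playtest = 4+2+9+5 = 20; finish at 20 days.
Since Levels is critical, the +3 change carries straight to that chain (now 23 days).
That remains the longest chain; total 23 days.
Change in finish: 23 − 20 = +3 days.

3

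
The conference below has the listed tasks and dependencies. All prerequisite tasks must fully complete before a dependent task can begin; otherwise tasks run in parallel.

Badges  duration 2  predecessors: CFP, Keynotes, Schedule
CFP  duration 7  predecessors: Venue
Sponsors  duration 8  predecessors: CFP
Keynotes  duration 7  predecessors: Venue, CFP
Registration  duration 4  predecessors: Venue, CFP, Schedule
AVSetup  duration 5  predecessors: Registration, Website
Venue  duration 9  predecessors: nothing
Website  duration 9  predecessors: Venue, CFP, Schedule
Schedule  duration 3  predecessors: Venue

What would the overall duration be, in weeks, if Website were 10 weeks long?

Baseline: Venue→CFP→Website→AVSetup = 9+7+9+5 = 30 → 30 weeks.
Since Website is critical, the +1 change carries straight to that chain (now 31 weeks).
The critical path is still Venue→CFP→Website→AVSetup; finish is now 31 weeks.

31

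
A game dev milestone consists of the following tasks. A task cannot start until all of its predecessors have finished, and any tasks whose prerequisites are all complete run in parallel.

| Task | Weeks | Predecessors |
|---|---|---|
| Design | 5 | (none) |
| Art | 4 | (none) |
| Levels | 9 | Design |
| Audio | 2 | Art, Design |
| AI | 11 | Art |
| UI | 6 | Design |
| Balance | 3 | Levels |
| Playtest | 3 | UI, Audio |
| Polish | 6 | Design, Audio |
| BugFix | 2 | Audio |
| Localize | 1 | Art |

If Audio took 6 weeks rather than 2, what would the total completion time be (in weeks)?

As given, the longest chain is Design→Levels→Balance = 5+9+3 = 17, so the finish is 17 weeks.
Audio has 4 weeks of float (longest path through it is 13).
No other chain overtakes it, so the finish is 17 weeks.

17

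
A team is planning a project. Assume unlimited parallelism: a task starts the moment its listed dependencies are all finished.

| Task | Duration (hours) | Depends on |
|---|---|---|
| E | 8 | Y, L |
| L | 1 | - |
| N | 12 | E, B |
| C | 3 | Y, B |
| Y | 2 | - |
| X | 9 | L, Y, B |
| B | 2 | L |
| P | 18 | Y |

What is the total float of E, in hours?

The longest chain is Y→E→N = 2+8+12 = 22; overall finish 22 hours.
E finishes as early as 10 and must finish by 10.
Slack of E = 2 − 2 = 0 hours.

0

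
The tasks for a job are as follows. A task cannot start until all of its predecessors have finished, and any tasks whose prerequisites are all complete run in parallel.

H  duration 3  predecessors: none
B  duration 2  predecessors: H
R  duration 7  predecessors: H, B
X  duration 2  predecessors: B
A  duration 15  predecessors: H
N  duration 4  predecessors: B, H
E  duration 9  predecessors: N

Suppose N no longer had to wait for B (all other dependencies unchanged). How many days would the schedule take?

18

Before: longest chain H→B→N→E = 3+2+4+9 = 18, finish 18.
Without B→N, N's earliest start moves from 5 to 3.
The longest chain is now H→A = 3+15 = 18, so the schedule takes 18 days.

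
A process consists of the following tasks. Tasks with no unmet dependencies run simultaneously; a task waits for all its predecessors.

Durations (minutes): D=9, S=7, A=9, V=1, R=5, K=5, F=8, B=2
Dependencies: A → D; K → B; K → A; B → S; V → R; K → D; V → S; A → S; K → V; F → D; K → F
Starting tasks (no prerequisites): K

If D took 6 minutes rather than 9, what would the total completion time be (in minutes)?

21

Baseline: K→A→D = 5+9+9 = 23 → 23 minutes.
Since D is critical, the -3 change carries straight to that chain (now 20 minutes).
New critical path: K→A→S = 5+9+7 = 21 ⇒ 21 minutes.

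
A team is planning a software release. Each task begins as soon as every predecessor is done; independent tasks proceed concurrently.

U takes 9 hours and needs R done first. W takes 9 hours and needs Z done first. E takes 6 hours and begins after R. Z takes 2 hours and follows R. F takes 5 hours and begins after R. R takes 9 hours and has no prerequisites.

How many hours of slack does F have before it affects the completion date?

R→Z→W = 9+2+9 = 20 sets the makespan at 20 hours.
Longest path through F: 14 hours (earliest finish 14, latest finish 20).
So F can slip 20 − 14 = 6 hours.

6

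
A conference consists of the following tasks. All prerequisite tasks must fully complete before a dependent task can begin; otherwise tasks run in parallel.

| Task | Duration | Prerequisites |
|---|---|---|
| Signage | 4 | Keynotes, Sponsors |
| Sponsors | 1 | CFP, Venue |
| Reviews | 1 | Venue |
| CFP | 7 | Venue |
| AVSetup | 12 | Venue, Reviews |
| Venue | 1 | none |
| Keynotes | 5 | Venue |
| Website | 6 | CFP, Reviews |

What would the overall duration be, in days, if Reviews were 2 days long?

15

Critical path before the change: Venue→Reviews→AVSetup = 1+1+12 = 14 giving 14 days.
Reviews is on the critical path; changing it to 2 makes that path 15 days.
No other chain overtakes it, so the finish is 15 days.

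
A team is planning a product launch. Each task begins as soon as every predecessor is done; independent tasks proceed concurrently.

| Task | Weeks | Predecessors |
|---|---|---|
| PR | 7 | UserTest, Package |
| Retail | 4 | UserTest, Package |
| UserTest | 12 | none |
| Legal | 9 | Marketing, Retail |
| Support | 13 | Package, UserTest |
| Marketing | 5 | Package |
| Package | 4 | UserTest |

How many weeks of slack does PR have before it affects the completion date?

7

Critical path: UserTest→Package→Marketing→Legal = 12+4+5+9 = 30, so the finish is 30 weeks.
The longest chain containing PR totals 23 weeks.
So PR can slip 30 − 23 = 7 weeks.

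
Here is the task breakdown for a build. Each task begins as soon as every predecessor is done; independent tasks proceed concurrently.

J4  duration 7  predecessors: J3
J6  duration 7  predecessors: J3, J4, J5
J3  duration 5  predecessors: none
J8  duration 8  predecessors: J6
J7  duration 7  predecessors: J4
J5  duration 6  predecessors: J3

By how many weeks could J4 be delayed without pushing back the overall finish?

Critical path: J3→J4→J6→J8 = 5+7+7+8 = 27, so the finish is 27 weeks.
Longest path through J4: 27 weeks (earliest finish 12, latest finish 12).
Float = 27 − 27 = 0.

0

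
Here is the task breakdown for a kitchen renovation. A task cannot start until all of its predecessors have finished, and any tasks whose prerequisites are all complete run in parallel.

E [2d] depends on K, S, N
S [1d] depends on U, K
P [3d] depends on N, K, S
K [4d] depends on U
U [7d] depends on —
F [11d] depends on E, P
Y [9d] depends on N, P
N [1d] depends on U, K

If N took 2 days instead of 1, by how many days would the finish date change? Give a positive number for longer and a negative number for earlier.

The binding path is U→K→N→P→F = 7+4+1+3+11 = 26; finish at 26 days.
Since N is critical, the +1 change carries straight to that chain (now 27 days).
No other chain overtakes it, so the finish is 27 days.
Change in finish: 27 − 26 = +1 days.

1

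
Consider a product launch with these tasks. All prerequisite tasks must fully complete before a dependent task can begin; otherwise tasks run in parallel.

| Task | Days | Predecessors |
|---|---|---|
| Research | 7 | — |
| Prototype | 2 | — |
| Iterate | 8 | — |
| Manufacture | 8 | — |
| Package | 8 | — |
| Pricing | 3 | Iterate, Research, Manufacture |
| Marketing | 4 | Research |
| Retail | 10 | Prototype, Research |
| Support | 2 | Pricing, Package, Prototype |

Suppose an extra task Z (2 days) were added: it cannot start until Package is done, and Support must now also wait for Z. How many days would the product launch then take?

Originally the product launch takes 17 days.
With Z inserted, Support now waits for max(Pricing, Package, Prototype, Z).
New critical path: Research→Retail = 7+10 = 17 ⇒ 17 days.

17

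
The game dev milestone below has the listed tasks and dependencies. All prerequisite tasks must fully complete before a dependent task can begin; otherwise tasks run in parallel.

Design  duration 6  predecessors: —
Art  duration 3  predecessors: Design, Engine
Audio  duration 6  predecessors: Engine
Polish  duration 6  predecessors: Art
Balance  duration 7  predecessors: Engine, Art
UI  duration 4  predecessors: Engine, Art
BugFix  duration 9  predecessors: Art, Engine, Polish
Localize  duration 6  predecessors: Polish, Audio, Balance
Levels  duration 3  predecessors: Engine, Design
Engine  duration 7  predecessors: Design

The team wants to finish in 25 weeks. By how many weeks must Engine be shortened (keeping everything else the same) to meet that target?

6

Current finish: 31 weeks; target: 25.
Engine is on every critical path, so each week cut from Engine cuts the finish by one (this holds down to a finish of 25).
Need 31 − 25 = 6 weeks off Engine → Engine becomes 1 week, finish becomes 25.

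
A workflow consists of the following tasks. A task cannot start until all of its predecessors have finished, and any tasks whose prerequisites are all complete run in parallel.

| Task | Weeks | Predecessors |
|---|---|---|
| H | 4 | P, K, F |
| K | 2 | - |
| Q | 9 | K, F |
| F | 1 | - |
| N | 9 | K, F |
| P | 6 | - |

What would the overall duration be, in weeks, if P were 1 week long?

As given, the longest chain is K→Q = 2+9 = 11, so the finish is 11 weeks.
P has 1 week of float (longest path through it is 10).
The critical path is still K→Q; finish is now 11 weeks.

11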